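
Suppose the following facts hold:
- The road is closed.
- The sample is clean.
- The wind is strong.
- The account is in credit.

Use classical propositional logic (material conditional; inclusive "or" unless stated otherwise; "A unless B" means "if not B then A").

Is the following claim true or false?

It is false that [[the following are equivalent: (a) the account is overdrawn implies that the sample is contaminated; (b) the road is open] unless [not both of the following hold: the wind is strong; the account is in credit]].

True.

Let S = "the account is overdrawn" (F), Q = "the sample is contaminated" (F), P = "the road is closed" (T), R = "the wind is strong" (T).
Formalization: ~(((S -> Q) <-> ~P) | (R nand ~S))

S -> Q = F -> F = T
~P = ~T = F
(S -> Q) <-> ~P = T <-> F = F
~S = ~F = T
R nand ~S = T nand T = F
((S -> Q) <-> ~P) | (R nand ~S) = F | F = F
~(((S -> Q) <-> ~P) | (R nand ~S)) = ~F = T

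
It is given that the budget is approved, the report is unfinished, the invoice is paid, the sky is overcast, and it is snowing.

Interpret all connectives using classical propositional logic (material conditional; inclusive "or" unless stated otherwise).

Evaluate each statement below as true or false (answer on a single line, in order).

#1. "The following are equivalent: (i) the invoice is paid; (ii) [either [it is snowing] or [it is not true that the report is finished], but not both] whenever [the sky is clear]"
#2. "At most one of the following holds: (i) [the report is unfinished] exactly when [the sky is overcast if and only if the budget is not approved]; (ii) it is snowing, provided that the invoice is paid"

Let K = "the invoice is paid" (True), Q = "the sky is overcast" (True), V = "it is snowing" (True), H = "the report is finished" (False), N = "the budget is approved" (True).

#1: Parsed as K iff (not Q -> (V xor not H))

not Q = not True = False
not H = not False = True
V xor not H = True xor True = False
not Q -> (V xor not H) = False -> False = True
K iff (not Q -> (V xor not H)) = True iff True = True
Hence #1 is true.

#2: This is (not H iff (Q iff not N)) nand (K -> V).

not H = not False = True
not N = not True = False
Q iff not N = True iff False = False
not H iff (Q iff not N) = True iff False = False
K -> V = True -> True = True
(not H iff (Q iff not N)) nand (K -> V) = False nand True = True
Hence #2 is true.

#1 true; #2 true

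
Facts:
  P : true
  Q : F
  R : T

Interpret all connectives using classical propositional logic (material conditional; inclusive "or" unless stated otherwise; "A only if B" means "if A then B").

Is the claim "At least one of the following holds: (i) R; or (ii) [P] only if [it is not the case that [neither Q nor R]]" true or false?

True

Formalization: R or (P -> not (Q nor R))

Q nor R = False nor True = False
not (Q nor R) = not False = True
P -> not (Q nor R) = True -> True = True
R or (P -> not (Q nor R)) = True or True = True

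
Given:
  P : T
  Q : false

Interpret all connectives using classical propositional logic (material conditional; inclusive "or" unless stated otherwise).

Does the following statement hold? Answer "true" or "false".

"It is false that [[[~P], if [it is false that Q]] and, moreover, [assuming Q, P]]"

This is ¬((¬Q → ¬P) ∧ (Q → P)).

¬Q = ¬F = T
¬P = ¬T = F
¬Q → ¬P = T → F = F
Q → P = F → T = T
(¬Q → ¬P) ∧ (Q → P) = F ∧ T = F
¬((¬Q → ¬P) ∧ (Q → P)) = ¬F = T

true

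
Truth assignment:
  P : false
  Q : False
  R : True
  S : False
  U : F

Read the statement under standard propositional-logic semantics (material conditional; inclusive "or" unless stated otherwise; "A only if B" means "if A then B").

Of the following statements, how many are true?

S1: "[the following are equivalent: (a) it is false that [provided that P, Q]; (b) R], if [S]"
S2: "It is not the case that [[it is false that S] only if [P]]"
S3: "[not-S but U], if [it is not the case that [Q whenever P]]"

3

S1: This is S -> (not (P -> Q) iff R).

P -> Q = False -> False = True
not (P -> Q) = not True = False
not (P -> Q) iff R = False iff True = False
S -> (not (P -> Q) iff R) = False -> False = True
Hence S1 is true.

S2: Formalization: not (not S -> P)

not S = not False = True
not S -> P = True -> False = False
not (not S -> P) = not False = True
Hence S2 is true.

S3: This is not (P -> Q) -> (not S and U).

P -> Q = False -> False = True
not (P -> Q) = not True = False
not S = not False = True
not S and U = True and False = False
not (P -> Q) -> (not S and U) = False -> False = True
So S3 is true.

True statements: 3.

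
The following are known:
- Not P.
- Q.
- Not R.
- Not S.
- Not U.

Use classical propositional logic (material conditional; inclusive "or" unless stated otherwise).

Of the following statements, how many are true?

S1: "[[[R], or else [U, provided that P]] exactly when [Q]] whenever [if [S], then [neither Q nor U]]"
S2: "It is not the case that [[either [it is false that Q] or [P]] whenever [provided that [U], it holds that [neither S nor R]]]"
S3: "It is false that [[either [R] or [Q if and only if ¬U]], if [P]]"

S1: Parsed as (S → (Q ↓ U)) → ((R ∨ (P → U)) ↔ Q)

Q ↓ U = T ↓ F = F
S → (Q ↓ U) = F → F = T
P → U = F → F = T
R ∨ (P → U) = F ∨ T = T
(R ∨ (P → U)) ↔ Q = T ↔ T = T
(S → (Q ↓ U)) → ((R ∨ (P → U)) ↔ Q) = T → T = T
Thus S1 is true.

S2: This is ¬((U → (S ↓ R)) → (¬Q ∨ P)).

S ↓ R = F ↓ F = T
U → (S ↓ R) = F → T = T
¬Q = ¬T = F
¬Q ∨ P = F ∨ F = F
(U → (S ↓ R)) → (¬Q ∨ P) = T → F = F
¬((U → (S ↓ R)) → (¬Q ∨ P)) = ¬F = T
So S2 is true.

S3: Formalization: ¬(P → (R ∨ (Q ↔ ¬U)))

¬U = ¬F = T
Q ↔ ¬U = T ↔ T = T
R ∨ (Q ↔ ¬U) = F ∨ T = T
P → (R ∨ (Q ↔ ¬U)) = F → T = T
¬(P → (R ∨ (Q ↔ ¬U))) = ¬T = F
So S3 is false.

2 of the 3 statements are true (S1, S2).

2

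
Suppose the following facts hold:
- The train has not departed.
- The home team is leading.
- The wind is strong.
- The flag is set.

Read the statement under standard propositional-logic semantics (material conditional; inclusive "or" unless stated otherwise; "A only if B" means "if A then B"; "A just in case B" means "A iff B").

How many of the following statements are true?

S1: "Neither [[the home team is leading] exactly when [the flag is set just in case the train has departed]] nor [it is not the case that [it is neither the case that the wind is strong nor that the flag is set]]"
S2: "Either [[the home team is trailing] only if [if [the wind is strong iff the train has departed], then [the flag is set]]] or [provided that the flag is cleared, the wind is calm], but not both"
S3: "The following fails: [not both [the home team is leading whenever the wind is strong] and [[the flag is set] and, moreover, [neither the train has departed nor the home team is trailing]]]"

Let R = "the home team is leading" (True), Q = "the flag is set" (True), H = "the train has departed" (False), N = "the wind is strong" (True).

S1: This is (R iff (Q iff H)) nor not (N nor Q).

Q iff H = True iff False = False
R iff (Q iff H) = True iff False = False
N nor Q = True nor True = False
not (N nor Q) = not False = True
(R iff (Q iff H)) nor not (N nor Q) = False nor True = False
So S1 is false.

S2: This is (not R -> ((N iff H) -> Q)) xor (not Q -> not N).

not R = not True = False
N iff H = True iff False = False
(N iff H) -> Q = False -> True = True
not R -> ((N iff H) -> Q) = False -> True = True
not Q = not True = False
not N = not True = False
not Q -> not N = False -> False = True
(not R -> ((N iff H) -> Q)) xor (not Q -> not N) = True xor True = False
So S2 is false.

S3: This is not ((N -> R) nand (Q and (H nor not R))).

N -> R = True -> True = True
not R = not True = False
H nor not R = False nor False = True
Q and (H nor not R) = True and True = True
(N -> R) nand (Q and (H nor not R)) = True nand True = False
not ((N -> R) nand (Q and (H nor not R))) = not False = True
Hence S3 is true.

Count: 1.

1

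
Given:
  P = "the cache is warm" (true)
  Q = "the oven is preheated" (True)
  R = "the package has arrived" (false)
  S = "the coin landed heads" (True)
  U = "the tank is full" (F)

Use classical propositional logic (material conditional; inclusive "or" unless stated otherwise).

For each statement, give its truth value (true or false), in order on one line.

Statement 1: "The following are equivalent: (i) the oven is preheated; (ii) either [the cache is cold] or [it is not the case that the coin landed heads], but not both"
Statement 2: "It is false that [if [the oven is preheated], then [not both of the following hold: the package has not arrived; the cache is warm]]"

Statement 1: Parsed as Q ↔ (¬P ⊕ ¬S)

¬P = ¬T = F
¬S = ¬T = F
¬P ⊕ ¬S = F ⊕ F = F
Q ↔ (¬P ⊕ ¬S) = T ↔ F = F
Hence Statement 1 is false.

Statement 2: This is ¬(Q → (¬R ↑ P)).

¬R = ¬F = T
¬R ↑ P = T ↑ T = F
Q → (¬R ↑ P) = T → F = F
¬(Q → (¬R ↑ P)) = ¬F = T
Thus Statement 2 is true.

Statement 1 false; Statement 2 true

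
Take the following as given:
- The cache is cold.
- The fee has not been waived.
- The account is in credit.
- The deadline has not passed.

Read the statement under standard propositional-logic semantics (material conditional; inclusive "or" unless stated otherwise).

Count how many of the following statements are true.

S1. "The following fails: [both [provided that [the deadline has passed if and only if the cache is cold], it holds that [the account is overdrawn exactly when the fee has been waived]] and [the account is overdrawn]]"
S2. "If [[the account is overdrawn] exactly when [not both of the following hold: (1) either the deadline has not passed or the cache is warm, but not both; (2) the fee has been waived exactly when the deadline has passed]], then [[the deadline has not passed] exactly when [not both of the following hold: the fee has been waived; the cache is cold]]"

2

Let S = "the deadline has passed" (F), P = "the cache is warm" (F), R = "the account is overdrawn" (F), Q = "the fee has been waived" (F).

S1: Formalization: ¬(((S ↔ ¬P) → (R ↔ Q)) ∧ R)

¬P = ¬F = T
S ↔ ¬P = F ↔ T = F
R ↔ Q = F ↔ F = T
(S ↔ ¬P) → (R ↔ Q) = F → T = T
((S ↔ ¬P) → (R ↔ Q)) ∧ R = T ∧ F = F
¬(((S ↔ ¬P) → (R ↔ Q)) ∧ R) = ¬F = T
Thus S1 is true.

S2: Parsed as (R ↔ ((¬S ⊕ P) ↑ (Q ↔ S))) → (¬S ↔ (Q ↑ ¬P))

¬S = ¬F = T
¬S ⊕ P = T ⊕ F = T
Q ↔ S = F ↔ F = T
(¬S ⊕ P) ↑ (Q ↔ S) = T ↑ T = F
R ↔ ((¬S ⊕ P) ↑ (Q ↔ S)) = F ↔ F = T
¬S = ¬F = T
¬P = ¬F = T
Q ↑ ¬P = F ↑ T = T
¬S ↔ (Q ↑ ¬P) = T ↔ T = T
(R ↔ ((¬S ⊕ P) ↑ (Q ↔ S))) → (¬S ↔ (Q ↑ ¬P)) = T → T = T
Hence S2 is true.

True statements: 2 (S1, S2).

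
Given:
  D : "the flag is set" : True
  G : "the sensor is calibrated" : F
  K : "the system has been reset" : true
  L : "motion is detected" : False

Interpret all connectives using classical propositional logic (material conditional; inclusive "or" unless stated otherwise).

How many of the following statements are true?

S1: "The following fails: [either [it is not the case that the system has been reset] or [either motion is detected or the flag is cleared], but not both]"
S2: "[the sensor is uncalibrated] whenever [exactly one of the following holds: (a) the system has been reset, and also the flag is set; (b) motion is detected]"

S1: Formalization: ~(~K xor (L | ~D))

~K = ~T = F
~D = ~T = F
L | ~D = F | F = F
~K xor (L | ~D) = F xor F = F
~(~K xor (L | ~D)) = ~F = T
Hence S1 is true.

S2: This is ((K & D) xor L) -> ~G.

K & D = T & T = T
(K & D) xor L = T xor F = T
~G = ~F = T
((K & D) xor L) -> ~G = T -> T = T
Thus S2 is true.

2 of the 2 statements are true.

2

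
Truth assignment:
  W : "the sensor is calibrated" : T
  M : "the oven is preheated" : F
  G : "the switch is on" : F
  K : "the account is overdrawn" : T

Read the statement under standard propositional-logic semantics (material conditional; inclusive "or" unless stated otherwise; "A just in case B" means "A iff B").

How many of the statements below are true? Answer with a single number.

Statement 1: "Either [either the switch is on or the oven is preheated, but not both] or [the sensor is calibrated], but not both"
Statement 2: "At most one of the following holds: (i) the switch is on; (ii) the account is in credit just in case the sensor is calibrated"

2

Statement 1: This is (G xor M) xor W.

G xor M = F xor F = F
(G xor M) xor W = F xor T = T
Thus Statement 1 is true.

Statement 2: Formalization: G nand (~K <-> W)

~K = ~T = F
~K <-> W = F <-> T = F
G nand (~K <-> W) = F nand F = T
So Statement 2 is true.

True statements: 2 (Statement 1, Statement 2).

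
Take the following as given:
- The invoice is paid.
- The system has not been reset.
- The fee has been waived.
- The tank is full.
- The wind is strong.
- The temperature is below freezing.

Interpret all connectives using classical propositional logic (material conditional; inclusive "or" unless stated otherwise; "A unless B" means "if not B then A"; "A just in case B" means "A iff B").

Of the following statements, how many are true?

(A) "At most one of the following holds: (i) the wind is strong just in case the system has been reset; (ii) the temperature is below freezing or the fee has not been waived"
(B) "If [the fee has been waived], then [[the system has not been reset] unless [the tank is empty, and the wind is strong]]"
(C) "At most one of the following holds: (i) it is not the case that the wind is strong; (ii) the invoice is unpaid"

3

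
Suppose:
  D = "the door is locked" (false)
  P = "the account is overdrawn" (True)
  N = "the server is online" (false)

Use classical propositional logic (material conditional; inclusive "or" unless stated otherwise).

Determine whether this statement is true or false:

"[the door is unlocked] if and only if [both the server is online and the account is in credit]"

Values: D=F, N=F, P=T.
In symbols: ¬D ↔ (N ∧ ¬P)

¬D = ¬F = T
¬P = ¬T = F
N ∧ ¬P = F ∧ F = F
¬D ↔ (N ∧ ¬P) = T ↔ F = F

The statement is false.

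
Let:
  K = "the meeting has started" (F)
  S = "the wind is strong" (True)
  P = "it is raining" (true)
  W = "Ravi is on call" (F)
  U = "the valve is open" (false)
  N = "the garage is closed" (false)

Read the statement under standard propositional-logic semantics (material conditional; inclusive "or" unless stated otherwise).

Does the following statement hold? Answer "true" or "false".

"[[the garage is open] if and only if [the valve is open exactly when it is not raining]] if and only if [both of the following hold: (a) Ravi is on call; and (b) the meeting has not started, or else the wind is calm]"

Values: N=F, U=F, P=T, W=F, K=F, S=T.
Formalization: (~N <-> (U <-> ~P)) <-> (W & (~K | ~S))

~N = ~F = T
~P = ~T = F
U <-> ~P = F <-> F = T
~N <-> (U <-> ~P) = T <-> T = T
~K = ~F = T
~S = ~T = F
~K | ~S = T | F = T
W & (~K | ~S) = F & T = F
(~N <-> (U <-> ~P)) <-> (W & (~K | ~S)) = T <-> F = F

False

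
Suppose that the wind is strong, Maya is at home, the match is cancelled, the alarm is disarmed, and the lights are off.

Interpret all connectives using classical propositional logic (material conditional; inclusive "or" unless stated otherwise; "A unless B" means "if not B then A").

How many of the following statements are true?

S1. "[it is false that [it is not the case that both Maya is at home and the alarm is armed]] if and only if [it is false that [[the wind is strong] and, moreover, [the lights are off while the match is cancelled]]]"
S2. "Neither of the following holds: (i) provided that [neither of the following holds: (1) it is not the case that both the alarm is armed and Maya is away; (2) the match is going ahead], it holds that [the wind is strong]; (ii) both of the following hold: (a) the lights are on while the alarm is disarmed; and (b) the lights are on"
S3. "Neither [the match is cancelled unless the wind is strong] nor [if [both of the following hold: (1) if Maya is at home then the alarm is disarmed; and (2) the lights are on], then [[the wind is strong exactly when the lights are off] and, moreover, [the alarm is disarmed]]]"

1

Let Q = "Maya is at home" (T), S = "the alarm is armed" (F), P = "the wind is strong" (T), U = "the lights are on" (F), R = "the match is cancelled" (T).

S1: Formalization: ¬(Q ↑ S) ↔ ¬(P ∧ (¬U ∧ R))

Q ↑ S = T ↑ F = T
¬(Q ↑ S) = ¬T = F
¬U = ¬F = T
¬U ∧ R = T ∧ T = T
P ∧ (¬U ∧ R) = T ∧ T = T
¬(P ∧ (¬U ∧ R)) = ¬T = F
¬(Q ↑ S) ↔ ¬(P ∧ (¬U ∧ R)) = F ↔ F = T
Thus S1 is true.

S2: This is (((S ↑ ¬Q) ↓ ¬R) → P) ↓ ((U ∧ ¬S) ∧ U).

¬Q = ¬T = F
S ↑ ¬Q = F ↑ F = T
¬R = ¬T = F
(S ↑ ¬Q) ↓ ¬R = T ↓ F = F
((S ↑ ¬Q) ↓ ¬R) → P = F → T = T
¬S = ¬F = T
U ∧ ¬S = F ∧ T = F
(U ∧ ¬S) ∧ U = F ∧ F = F
(((S ↑ ¬Q) ↓ ¬R) → P) ↓ ((U ∧ ¬S) ∧ U) = T ↓ F = F
Hence S2 is false.

S3: In symbols: (R ∨ P) ↓ (((Q → ¬S) ∧ U) → ((P ↔ ¬U) ∧ ¬S))

R ∨ P = T ∨ T = T
¬S = ¬F = T
Q → ¬S = T → T = T
(Q → ¬S) ∧ U = T ∧ F = F
¬U = ¬F = T
P ↔ ¬U = T ↔ T = T
¬S = ¬F = T
(P ↔ ¬U) ∧ ¬S = T ∧ T = T
((Q → ¬S) ∧ U) → ((P ↔ ¬U) ∧ ¬S) = F → T = T
(R ∨ P) ↓ (((Q → ¬S) ∧ U) → ((P ↔ ¬U) ∧ ¬S)) = T ↓ T = F
Hence S3 is false.

True statements: 1 (S1).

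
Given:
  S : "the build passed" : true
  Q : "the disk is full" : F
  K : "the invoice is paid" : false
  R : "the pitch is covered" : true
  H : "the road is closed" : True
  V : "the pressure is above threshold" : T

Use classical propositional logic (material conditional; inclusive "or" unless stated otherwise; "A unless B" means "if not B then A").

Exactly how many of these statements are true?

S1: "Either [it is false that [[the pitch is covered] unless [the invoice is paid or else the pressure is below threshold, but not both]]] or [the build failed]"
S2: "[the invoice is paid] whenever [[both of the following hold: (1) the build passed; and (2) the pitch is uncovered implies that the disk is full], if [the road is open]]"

0

S1: In symbols: not (R or (K xor not V)) or not S

not V = not True = False
K xor not V = False xor False = False
R or (K xor not V) = True or False = True
not (R or (K xor not V)) = not True = False
not S = not True = False
not (R or (K xor not V)) or not S = False or False = False
So S1 is false.

S2: In symbols: (not H -> (S and (not R -> Q))) -> K

not H = not True = False
not R = not True = False
not R -> Q = False -> False = True
S and (not R -> Q) = True and True = True
not H -> (S and (not R -> Q)) = False -> True = True
(not H -> (S and (not R -> Q))) -> K = True -> False = False
So S2 is false.

True statements: 0 (none).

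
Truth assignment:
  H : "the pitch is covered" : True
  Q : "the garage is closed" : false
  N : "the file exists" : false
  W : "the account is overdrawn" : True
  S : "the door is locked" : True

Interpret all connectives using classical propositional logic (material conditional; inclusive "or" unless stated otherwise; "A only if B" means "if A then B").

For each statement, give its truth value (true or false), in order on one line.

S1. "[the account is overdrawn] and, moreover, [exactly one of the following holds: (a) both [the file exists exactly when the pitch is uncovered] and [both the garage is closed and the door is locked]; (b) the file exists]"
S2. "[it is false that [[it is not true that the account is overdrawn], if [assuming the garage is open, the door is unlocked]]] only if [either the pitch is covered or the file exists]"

S1: This is W and (((N iff not H) and (Q and S)) xor N).

not H = not True = False
N iff not H = False iff False = True
Q and S = False and True = False
(N iff not H) and (Q and S) = True and False = False
((N iff not H) and (Q and S)) xor N = False xor False = False
W and (((N iff not H) and (Q and S)) xor N) = True and False = False
So S1 is false.

S2: In symbols: not ((not Q -> not S) -> not W) -> (H or N)

not Q = not False = True
not S = not True = False
not Q -> not S = True -> False = False
not W = not True = False
(not Q -> not S) -> not W = False -> False = True
not ((not Q -> not S) -> not W) = not True = False
H or N = True or False = True
not ((not Q -> not S) -> not W) -> (H or N) = False -> True = True
Hence S2 is true.

S1 False / S2 True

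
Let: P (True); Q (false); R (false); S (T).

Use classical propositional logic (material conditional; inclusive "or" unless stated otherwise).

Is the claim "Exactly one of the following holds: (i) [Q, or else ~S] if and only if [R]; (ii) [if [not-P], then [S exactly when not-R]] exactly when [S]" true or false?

Parsed as ((Q ∨ ¬S) ↔ R) ⊕ ((¬P → (S ↔ ¬R)) ↔ S)

¬S = ¬T = F
Q ∨ ¬S = F ∨ F = F
(Q ∨ ¬S) ↔ R = F ↔ F = T
¬P = ¬T = F
¬R = ¬F = T
S ↔ ¬R = T ↔ T = T
¬P → (S ↔ ¬R) = F → T = T
(¬P → (S ↔ ¬R)) ↔ S = T ↔ T = T
((Q ∨ ¬S) ↔ R) ⊕ ((¬P → (S ↔ ¬R)) ↔ S) = T ⊕ T = F

False.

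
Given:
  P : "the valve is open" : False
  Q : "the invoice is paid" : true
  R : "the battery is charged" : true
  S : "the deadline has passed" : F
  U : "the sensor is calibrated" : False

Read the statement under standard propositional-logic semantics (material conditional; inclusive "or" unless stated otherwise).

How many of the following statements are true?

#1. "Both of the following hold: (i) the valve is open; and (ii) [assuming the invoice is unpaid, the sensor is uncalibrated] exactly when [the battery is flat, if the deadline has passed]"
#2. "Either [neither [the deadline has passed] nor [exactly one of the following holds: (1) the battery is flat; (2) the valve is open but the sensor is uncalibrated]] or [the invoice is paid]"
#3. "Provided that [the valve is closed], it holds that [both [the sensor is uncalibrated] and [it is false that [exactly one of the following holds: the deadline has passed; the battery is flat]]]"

#1: This is P and ((not Q -> not U) iff (S -> not R)).

not Q = not True = False
not U = not False = True
not Q -> not U = False -> True = True
not R = not True = False
S -> not R = False -> False = True
(not Q -> not U) iff (S -> not R) = True iff True = True
P and ((not Q -> not U) iff (S -> not R)) = False and True = False
So #1 is false.

#2: Formalization: (S nor (not R xor (P and not U))) or Q

not R = not True = False
not U = not False = True
P and not U = False and True = False
not R xor (P and not U) = False xor False = False
S nor (not R xor (P and not U)) = False nor False = True
(S nor (not R xor (P and not U))) or Q = True or True = True
Hence #2 is true.

#3: In symbols: not P -> (not U and not (S xor not R))

not P = not False = True
not U = not False = True
not R = not True = False
S xor not R = False xor False = False
not (S xor not R) = not False = True
not U and not (S xor not R) = True and True = True
not P -> (not U and not (S xor not R)) = True -> True = True
Thus #3 is true.

Count: 2.

2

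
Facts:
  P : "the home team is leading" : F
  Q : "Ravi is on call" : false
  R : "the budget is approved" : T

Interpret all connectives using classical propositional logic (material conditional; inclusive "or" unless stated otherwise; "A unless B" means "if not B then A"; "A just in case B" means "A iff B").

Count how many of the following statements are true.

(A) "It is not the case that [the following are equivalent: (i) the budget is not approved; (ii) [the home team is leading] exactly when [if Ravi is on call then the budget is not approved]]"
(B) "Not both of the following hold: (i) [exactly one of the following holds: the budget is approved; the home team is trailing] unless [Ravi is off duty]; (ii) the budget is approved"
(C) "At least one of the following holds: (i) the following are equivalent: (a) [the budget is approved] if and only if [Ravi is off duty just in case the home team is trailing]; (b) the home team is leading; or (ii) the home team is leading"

0

(A): Formalization: ¬(¬R ↔ (P ↔ (Q → ¬R)))

¬R = ¬T = F
¬R = ¬T = F
Q → ¬R = F → F = T
P ↔ (Q → ¬R) = F ↔ T = F
¬R ↔ (P ↔ (Q → ¬R)) = F ↔ F = T
¬(¬R ↔ (P ↔ (Q → ¬R))) = ¬T = F
So (A) is false.

(B): Formalization: ((R ⊕ ¬P) ∨ ¬Q) ↑ R

¬P = ¬F = T
R ⊕ ¬P = T ⊕ T = F
¬Q = ¬F = T
(R ⊕ ¬P) ∨ ¬Q = F ∨ T = T
((R ⊕ ¬P) ∨ ¬Q) ↑ R = T ↑ T = F
So (B) is false.

(C): In symbols: ((R ↔ (¬Q ↔ ¬P)) ↔ P) ∨ P

¬Q = ¬F = T
¬P = ¬F = T
¬Q ↔ ¬P = T ↔ T = T
R ↔ (¬Q ↔ ¬P) = T ↔ T = T
(R ↔ (¬Q ↔ ¬P)) ↔ P = T ↔ F = F
((R ↔ (¬Q ↔ ¬P)) ↔ P) ∨ P = F ∨ F = F
Hence (C) is false.

0 of the 3 statements are true (none).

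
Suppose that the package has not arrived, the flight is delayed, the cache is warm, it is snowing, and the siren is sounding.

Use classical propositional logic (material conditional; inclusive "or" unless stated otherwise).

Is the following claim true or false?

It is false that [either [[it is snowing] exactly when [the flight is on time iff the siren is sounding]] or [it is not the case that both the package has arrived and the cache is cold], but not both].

Let Q = "it is snowing" (T), S = "the flight is delayed" (T), N = "the siren is sounding" (T), W = "the package has arrived" (F), L = "the cache is warm" (T).
Formalization: ~((Q <-> (~S <-> N)) xor (W nand ~L))

~S = ~T = F
~S <-> N = F <-> T = F
Q <-> (~S <-> N) = T <-> F = F
~L = ~T = F
W nand ~L = F nand F = T
(Q <-> (~S <-> N)) xor (W nand ~L) = F xor T = T
~((Q <-> (~S <-> N)) xor (W nand ~L)) = ~T = F

false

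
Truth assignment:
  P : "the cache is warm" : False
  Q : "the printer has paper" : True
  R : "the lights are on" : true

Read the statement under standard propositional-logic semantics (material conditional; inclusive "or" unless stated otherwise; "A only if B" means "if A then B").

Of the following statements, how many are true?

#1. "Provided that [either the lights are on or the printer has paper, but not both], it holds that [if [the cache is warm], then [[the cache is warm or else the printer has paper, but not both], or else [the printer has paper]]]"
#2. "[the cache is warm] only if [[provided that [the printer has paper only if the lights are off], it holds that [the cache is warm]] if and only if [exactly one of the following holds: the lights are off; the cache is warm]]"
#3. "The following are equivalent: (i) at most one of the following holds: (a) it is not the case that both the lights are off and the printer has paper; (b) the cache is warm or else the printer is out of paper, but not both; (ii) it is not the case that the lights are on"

2

#1: Parsed as (R xor Q) -> (P -> ((P xor Q) or Q))

R xor Q = True xor True = False
P xor Q = False xor True = True
(P xor Q) or Q = True or True = True
P -> ((P xor Q) or Q) = False -> True = True
(R xor Q) -> (P -> ((P xor Q) or Q)) = False -> True = True
So #1 is true.

#2: Formalization: P -> (((Q -> not R) -> P) iff (not R xor P))

not R = not True = False
Q -> not R = True -> False = False
(Q -> not R) -> P = False -> False = True
not R = not True = False
not R xor P = False xor False = False
((Q -> not R) -> P) iff (not R xor P) = True iff False = False
P -> (((Q -> not R) -> P) iff (not R xor P)) = False -> False = True
Thus #2 is true.

#3: In symbols: ((not R nand Q) nand (P xor not Q)) iff not R

not R = not True = False
not R nand Q = False nand True = True
not Q = not True = False
P xor not Q = False xor False = False
(not R nand Q) nand (P xor not Q) = True nand False = True
not R = not True = False
((not R nand Q) nand (P xor not Q)) iff not R = True iff False = False
So #3 is false.

2 of the 3 statements are true (#1, #2).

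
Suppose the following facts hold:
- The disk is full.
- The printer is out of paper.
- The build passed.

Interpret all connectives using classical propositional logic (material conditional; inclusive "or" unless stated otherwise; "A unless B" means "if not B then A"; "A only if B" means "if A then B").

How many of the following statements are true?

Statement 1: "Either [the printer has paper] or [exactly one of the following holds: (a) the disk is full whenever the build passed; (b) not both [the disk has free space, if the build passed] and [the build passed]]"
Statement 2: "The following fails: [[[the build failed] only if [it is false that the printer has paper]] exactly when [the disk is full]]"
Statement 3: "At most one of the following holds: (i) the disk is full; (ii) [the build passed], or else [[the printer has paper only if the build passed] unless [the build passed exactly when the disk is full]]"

Let Q = "the printer has paper" (False), R = "the build passed" (True), P = "the disk is full" (True).

Statement 1: Formalization: Q or ((R -> P) xor ((R -> not P) nand R))

R -> P = True -> True = True
not P = not True = False
R -> not P = True -> False = False
(R -> not P) nand R = False nand True = True
(R -> P) xor ((R -> not P) nand R) = True xor True = False
Q or ((R -> P) xor ((R -> not P) nand R)) = False or False = False
Hence Statement 1 is false.

Statement 2: Formalization: not ((not R -> not Q) iff P)

not R = not True = False
not Q = not False = True
not R -> not Q = False -> True = True
(not R -> not Q) iff P = True iff True = True
not ((not R -> not Q) iff P) = not True = False
Thus Statement 2 is false.

Statement 3: In symbols: P nand (R or ((Q -> R) or (R iff P)))

Q -> R = False -> True = True
R iff P = True iff True = True
(Q -> R) or (R iff P) = True or True = True
R or ((Q -> R) or (R iff P)) = True or True = True
P nand (R or ((Q -> R) or (R iff P))) = True nand True = False
Hence Statement 3 is false.

Count: 0.

0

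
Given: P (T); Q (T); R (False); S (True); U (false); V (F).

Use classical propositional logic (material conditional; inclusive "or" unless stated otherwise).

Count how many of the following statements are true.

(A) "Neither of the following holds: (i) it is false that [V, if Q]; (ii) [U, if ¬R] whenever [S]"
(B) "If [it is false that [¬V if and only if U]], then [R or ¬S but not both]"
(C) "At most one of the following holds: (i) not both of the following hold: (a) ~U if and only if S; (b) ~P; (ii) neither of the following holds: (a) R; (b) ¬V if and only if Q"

(A): In symbols: ¬(Q → V) ↓ (S → (¬R → U))

Q → V = T → F = F
¬(Q → V) = ¬F = T
¬R = ¬F = T
¬R → U = T → F = F
S → (¬R → U) = T → F = F
¬(Q → V) ↓ (S → (¬R → U)) = T ↓ F = F
Hence (A) is false.

(B): Formalization: ¬(¬V ↔ U) → (R ⊕ ¬S)

¬V = ¬F = T
¬V ↔ U = T ↔ F = F
¬(¬V ↔ U) = ¬F = T
¬S = ¬T = F
R ⊕ ¬S = F ⊕ F = F
¬(¬V ↔ U) → (R ⊕ ¬S) = T → F = F
Hence (B) is false.

(C): In symbols: ((¬U ↔ S) ↑ ¬P) ↑ (R ↓ (¬V ↔ Q))

¬U = ¬F = T
¬U ↔ S = T ↔ T = T
¬P = ¬T = F
(¬U ↔ S) ↑ ¬P = T ↑ F = T
¬V = ¬F = T
¬V ↔ Q = T ↔ T = T
R ↓ (¬V ↔ Q) = F ↓ T = F
((¬U ↔ S) ↑ ¬P) ↑ (R ↓ (¬V ↔ Q)) = T ↑ F = T
Thus (C) is true.

Count: 1.

1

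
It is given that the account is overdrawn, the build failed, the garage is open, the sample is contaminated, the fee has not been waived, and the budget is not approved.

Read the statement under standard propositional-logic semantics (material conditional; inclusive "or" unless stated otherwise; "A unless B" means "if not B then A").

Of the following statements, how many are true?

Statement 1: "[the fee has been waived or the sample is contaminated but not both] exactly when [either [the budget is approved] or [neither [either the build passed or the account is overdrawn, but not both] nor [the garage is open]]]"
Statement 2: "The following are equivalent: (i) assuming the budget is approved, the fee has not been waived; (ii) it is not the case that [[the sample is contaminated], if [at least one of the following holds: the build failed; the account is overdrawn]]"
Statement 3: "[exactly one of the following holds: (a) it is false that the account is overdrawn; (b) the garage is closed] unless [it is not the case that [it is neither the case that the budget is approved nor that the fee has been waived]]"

Let U = "the fee has been waived" (F), S = "the sample is contaminated" (T), V = "the budget is approved" (F), Q = "the build passed" (F), P = "the account is overdrawn" (T), R = "the garage is closed" (F).

Statement 1: Parsed as (U xor S) <-> (V | ((Q xor P) nor ~R))

U xor S = F xor T = T
Q xor P = F xor T = T
~R = ~F = T
(Q xor P) nor ~R = T nor T = F
V | ((Q xor P) nor ~R) = F | F = F
(U xor S) <-> (V | ((Q xor P) nor ~R)) = T <-> F = F
So Statement 1 is false.

Statement 2: Parsed as (V -> ~U) <-> ~((~Q | P) -> S)

~U = ~F = T
V -> ~U = F -> T = T
~Q = ~F = T
~Q | P = T | T = T
(~Q | P) -> S = T -> T = T
~((~Q | P) -> S) = ~T = F
(V -> ~U) <-> ~((~Q | P) -> S) = T <-> F = F
Hence Statement 2 is false.

Statement 3: Formalization: (~P xor R) | ~(V nor U)

~P = ~T = F
~P xor R = F xor F = F
V nor U = F nor F = T
~(V nor U) = ~T = F
(~P xor R) | ~(V nor U) = F | F = F
Thus Statement 3 is false.

0 of the 3 statements are true (none).

0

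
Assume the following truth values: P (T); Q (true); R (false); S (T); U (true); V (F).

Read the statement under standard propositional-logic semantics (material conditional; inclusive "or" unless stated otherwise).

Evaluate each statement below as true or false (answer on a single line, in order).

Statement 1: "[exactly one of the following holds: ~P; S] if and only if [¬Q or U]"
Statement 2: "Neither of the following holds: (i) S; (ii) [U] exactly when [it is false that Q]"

Statement 1: Formalization: (not P xor S) iff (not Q or U)

not P = not True = False
not P xor S = False xor True = True
not Q = not True = False
not Q or U = False or True = True
(not P xor S) iff (not Q or U) = True iff True = True
Thus Statement 1 is true.

Statement 2: In symbols: S nor (U iff not Q)

not Q = not True = False
U iff not Q = True iff False = False
S nor (U iff not Q) = True nor False = False
Hence Statement 2 is false.

Statement 1 T; Statement 2 F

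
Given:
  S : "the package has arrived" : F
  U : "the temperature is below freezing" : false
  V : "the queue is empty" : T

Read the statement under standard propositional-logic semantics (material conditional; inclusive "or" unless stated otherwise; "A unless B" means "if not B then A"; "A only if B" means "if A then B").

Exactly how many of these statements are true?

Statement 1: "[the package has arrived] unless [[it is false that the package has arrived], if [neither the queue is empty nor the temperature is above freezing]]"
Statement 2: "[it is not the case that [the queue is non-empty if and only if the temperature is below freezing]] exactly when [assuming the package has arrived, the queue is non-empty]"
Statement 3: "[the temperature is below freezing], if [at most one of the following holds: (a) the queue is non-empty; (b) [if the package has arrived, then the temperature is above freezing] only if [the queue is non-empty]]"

Statement 1: This is S or ((V nor not U) -> not S).

not U = not False = True
V nor not U = True nor True = False
not S = not False = True
(V nor not U) -> not S = False -> True = True
S or ((V nor not U) -> not S) = False or True = True
Hence Statement 1 is true.

Statement 2: This is not (not V iff U) iff (S -> not V).

not V = not True = False
not V iff U = False iff False = True
not (not V iff U) = not True = False
not V = not True = False
S -> not V = False -> False = True
not (not V iff U) iff (S -> not V) = False iff True = False
Thus Statement 2 is false.

Statement 3: In symbols: (not V nand ((S -> not U) -> not V)) -> U

not V = not True = False
not U = not False = True
S -> not U = False -> True = True
not V = not True = False
(S -> not U) -> not V = True -> False = False
not V nand ((S -> not U) -> not V) = False nand False = True
(not V nand ((S -> not U) -> not V)) -> U = True -> False = False
Hence Statement 3 is false.

Count: 1.

1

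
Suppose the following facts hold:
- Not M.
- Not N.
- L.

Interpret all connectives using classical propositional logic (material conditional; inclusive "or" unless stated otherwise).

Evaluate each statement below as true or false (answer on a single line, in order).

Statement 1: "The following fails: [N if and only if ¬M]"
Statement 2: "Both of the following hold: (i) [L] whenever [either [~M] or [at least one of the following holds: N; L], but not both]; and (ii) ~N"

Statement 1: In symbols: ¬(N ↔ ¬M)

¬M = ¬F = T
N ↔ ¬M = F ↔ T = F
¬(N ↔ ¬M) = ¬F = T
Thus Statement 1 is true.

Statement 2: Formalization: ((¬M ⊕ (N ∨ L)) → L) ∧ ¬N

¬M = ¬F = T
N ∨ L = F ∨ T = T
¬M ⊕ (N ∨ L) = T ⊕ T = F
(¬M ⊕ (N ∨ L)) → L = F → T = T
¬N = ¬F = T
((¬M ⊕ (N ∨ L)) → L) ∧ ¬N = T ∧ T = T
Hence Statement 2 is true.

Statement 1 True / Statement 2 True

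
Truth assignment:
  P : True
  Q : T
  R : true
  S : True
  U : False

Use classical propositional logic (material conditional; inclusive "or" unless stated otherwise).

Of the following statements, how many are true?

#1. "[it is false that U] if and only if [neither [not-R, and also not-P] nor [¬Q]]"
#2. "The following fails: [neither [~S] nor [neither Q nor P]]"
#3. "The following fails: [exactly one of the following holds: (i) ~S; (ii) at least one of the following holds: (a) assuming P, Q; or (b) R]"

1

#1: Formalization: not U iff ((not R and not P) nor not Q)

not U = not False = True
not R = not True = False
not P = not True = False
not R and not P = False and False = False
not Q = not True = False
(not R and not P) nor not Q = False nor False = True
not U iff ((not R and not P) nor not Q) = True iff True = True
Hence #1 is true.

#2: In symbols: not (not S nor (Q nor P))

not S = not True = False
Q nor P = True nor True = False
not S nor (Q nor P) = False nor False = True
not (not S nor (Q nor P)) = not True = False
Hence #2 is false.

#3: In symbols: not (not S xor ((P -> Q) or R))

not S = not True = False
P -> Q = True -> True = True
(P -> Q) or R = True or True = True
not S xor ((P -> Q) or R) = False xor True = True
not (not S xor ((P -> Q) or R)) = not True = False
So #3 is false.

Count: 1.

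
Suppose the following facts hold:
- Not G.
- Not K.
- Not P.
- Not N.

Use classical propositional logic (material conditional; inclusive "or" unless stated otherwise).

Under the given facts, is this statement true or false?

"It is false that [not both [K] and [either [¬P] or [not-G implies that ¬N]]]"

False.

Formalization: ~(K nand (~P | (~G -> ~N)))

~P = ~F = T
~G = ~F = T
~N = ~F = T
~G -> ~N = T -> T = T
~P | (~G -> ~N) = T | T = T
K nand (~P | (~G -> ~N)) = F nand T = T
~(K nand (~P | (~G -> ~N))) = ~T = F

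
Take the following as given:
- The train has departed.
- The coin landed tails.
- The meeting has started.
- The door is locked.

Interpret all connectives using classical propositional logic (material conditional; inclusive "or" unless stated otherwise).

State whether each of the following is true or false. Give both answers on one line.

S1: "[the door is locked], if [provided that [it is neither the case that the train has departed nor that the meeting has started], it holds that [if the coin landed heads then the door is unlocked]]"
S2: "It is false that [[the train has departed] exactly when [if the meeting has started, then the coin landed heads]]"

S1 True, S2 True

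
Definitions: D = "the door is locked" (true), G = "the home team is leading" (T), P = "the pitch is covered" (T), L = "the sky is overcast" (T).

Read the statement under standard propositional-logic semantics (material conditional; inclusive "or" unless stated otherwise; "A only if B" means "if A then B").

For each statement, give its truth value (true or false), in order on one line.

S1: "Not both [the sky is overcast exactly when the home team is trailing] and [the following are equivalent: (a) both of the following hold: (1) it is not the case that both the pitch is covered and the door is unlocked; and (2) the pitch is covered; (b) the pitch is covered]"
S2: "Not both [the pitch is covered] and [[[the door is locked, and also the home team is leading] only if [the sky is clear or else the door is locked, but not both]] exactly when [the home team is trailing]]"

S1: Parsed as (L <-> ~G) nand (((P nand ~D) & P) <-> P)

~G = ~T = F
L <-> ~G = T <-> F = F
~D = ~T = F
P nand ~D = T nand F = T
(P nand ~D) & P = T & T = T
((P nand ~D) & P) <-> P = T <-> T = T
(L <-> ~G) nand (((P nand ~D) & P) <-> P) = F nand T = T
Hence S1 is true.

S2: Parsed as P nand (((D & G) -> (~L xor D)) <-> ~G)

D & G = T & T = T
~L = ~T = F
~L xor D = F xor T = T
(D & G) -> (~L xor D) = T -> T = T
~G = ~T = F
((D & G) -> (~L xor D)) <-> ~G = T <-> F = F
P nand (((D & G) -> (~L xor D)) <-> ~G) = T nand F = T
So S2 is true.

S1 true; S2 true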